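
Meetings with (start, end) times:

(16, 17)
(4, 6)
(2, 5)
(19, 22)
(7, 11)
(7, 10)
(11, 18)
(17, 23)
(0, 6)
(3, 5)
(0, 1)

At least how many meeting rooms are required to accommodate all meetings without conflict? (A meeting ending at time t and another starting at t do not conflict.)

starts: [0, 0, 2, 3, 4, 7, 7, 11, 16, 17, 19]
ends:   [1, 5, 5, 6, 6, 10, 11, 17, 18, 22, 23]
s0→1 s0→2 e1→1 s2→2 s3→3 s4→4  — peak 4.

4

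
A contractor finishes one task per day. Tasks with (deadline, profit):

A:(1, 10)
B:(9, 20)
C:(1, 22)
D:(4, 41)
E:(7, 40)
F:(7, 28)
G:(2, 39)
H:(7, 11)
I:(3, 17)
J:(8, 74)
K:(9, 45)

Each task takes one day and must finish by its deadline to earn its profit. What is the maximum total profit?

By profit: J(d8,74), K(d9,45), D(d4,41), E(d7,40), G(d2,39), F(d7,28), C(d1,22), B(d9,20), I(d3,17), H(d7,11), A(d1,10)
J→slot 8; K→slot 9; D→slot 4; E→slot 7; G→slot 2; F→slot 6; C→slot 1; B→slot 5; I→slot 3; H skipped; A skipped.
Profit = 22 + 39 + 17 + 41 + 20 + 28 + 40 + 74 + 45 = 326

326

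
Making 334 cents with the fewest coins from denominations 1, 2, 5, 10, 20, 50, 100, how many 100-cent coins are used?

3

334 = 3×100 + 1×20 + 1×10 + 2×2
Count of 100: 3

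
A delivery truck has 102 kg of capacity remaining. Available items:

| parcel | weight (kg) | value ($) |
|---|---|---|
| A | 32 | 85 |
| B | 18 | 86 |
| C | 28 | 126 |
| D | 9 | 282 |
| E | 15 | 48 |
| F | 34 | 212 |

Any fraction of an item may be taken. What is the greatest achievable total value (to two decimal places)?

747.60

Greedy by value/weight ratio, highest first.
Ratios (sorted): D 31.33, F 6.24, B 4.78, C 4.50, E 3.20, A 2.66
take D (9 @ 282); take F (34 @ 212); take B (18 @ 86); take C (28 @ 126); take 13/15 of E → 41.60. Capacity used 102/102.
Total value = 747.60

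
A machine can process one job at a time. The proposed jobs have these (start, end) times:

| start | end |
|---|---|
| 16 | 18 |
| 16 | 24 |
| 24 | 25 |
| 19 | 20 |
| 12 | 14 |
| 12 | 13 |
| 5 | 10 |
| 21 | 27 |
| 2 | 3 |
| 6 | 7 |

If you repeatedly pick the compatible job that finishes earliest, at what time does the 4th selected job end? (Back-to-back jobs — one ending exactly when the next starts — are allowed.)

Greedy by earliest finish: after sorting by end time, pick each interval compatible with the last pick.
By end time: (2,3), (6,7), (5,10), (12,13), (12,14), (16,18), (19,20), (16,24), (24,25), (21,27).
Pick (2,3); next start ≥ 3 → (6,7); next start ≥ 7 → (12,13); next start ≥ 13 → (16,18); next start ≥ 18 → (19,20); next start ≥ 20 → (24,25).
Selected: (2,3) (6,7) (12,13) (16,18) (19,20) (24,25)

18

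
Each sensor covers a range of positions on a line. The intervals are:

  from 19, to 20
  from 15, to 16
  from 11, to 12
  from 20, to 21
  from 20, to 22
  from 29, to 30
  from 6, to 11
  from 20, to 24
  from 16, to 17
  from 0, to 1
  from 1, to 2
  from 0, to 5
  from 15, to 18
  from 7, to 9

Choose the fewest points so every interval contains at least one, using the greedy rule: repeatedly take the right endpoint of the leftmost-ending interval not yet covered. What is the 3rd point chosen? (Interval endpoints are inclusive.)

12

Sort by right endpoint; whenever an interval is uncovered, place a point at its right end.
By right end: [0,1]  [1,2]  [0,5]  [7,9]  [6,11]  [11,12]  [15,16]  [16,17]  [15,18]  [19,20]  [20,21]  [20,22]  [20,24]  [29,30]
[0,1] uncovered → point at 1; [7,9] uncovered → point at 9; [11,12] uncovered → point at 12; [15,16] uncovered → point at 16; [19,20] uncovered → point at 20; [29,30] uncovered → point at 30.
Points: 1, 9, 12, 16, 20, 30 (6 total).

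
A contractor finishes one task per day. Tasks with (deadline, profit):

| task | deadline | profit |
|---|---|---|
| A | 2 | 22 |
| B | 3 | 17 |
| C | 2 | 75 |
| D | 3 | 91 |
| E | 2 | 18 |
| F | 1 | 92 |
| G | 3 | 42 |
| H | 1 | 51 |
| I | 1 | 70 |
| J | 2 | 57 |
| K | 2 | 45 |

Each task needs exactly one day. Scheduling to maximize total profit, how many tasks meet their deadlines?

Profit order: F=92 D=91 C=75 I=70 J=57 H=51 K=45 G=42 A=22 E=18 B=17
Assign: F→slot 1, D→slot 3, C→slot 2, I skipped, J skipped, H skipped, K skipped, G skipped, A skipped, E skipped, B skipped.
Slots: [1:F] [2:C] [3:D]
3 of 11 scheduled.

3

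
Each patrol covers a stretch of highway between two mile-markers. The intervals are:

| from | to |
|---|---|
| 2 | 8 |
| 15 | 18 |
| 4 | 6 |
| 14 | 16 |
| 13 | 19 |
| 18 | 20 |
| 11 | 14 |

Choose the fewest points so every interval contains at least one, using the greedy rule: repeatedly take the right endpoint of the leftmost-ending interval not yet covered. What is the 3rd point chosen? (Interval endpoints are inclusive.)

18

Sort by right endpoint; whenever an interval is uncovered, place a point at its right end.
By right end: [4,6]  [2,8]  [11,14]  [14,16]  [15,18]  [13,19]  [18,20]
[4,6] uncovered → point at 6; [11,14] uncovered → point at 14; [15,18] uncovered → point at 18.
Points: 6, 14, 18 (3 total).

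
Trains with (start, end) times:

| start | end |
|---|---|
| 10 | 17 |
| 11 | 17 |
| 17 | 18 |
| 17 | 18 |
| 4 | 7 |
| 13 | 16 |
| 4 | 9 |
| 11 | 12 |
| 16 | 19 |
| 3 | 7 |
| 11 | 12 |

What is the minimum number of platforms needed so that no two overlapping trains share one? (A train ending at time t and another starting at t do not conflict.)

Events (time:±→running): 3:+→1 4:+→2 4:+→3 7:-→2 7:-→1 9:-→0 10:+→1 11:+→2 11:+→3 11:+→4 … peak 4.

4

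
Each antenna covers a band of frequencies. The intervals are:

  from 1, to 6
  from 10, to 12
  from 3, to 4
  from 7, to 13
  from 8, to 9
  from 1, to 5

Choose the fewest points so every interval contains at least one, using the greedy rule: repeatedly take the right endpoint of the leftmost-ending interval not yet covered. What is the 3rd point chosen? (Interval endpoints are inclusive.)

12

Sort by right endpoint; whenever an interval is uncovered, place a point at its right end.
Sorted: [3,4] [1,5] [1,6] [8,9] [10,12] [7,13]
{[3,4],[1,5],[1,6]} hit by 4; {[8,9]} hit by 9; {[10,12],[7,13]} hit by 12.
Points: 4, 9, 12 (3 total).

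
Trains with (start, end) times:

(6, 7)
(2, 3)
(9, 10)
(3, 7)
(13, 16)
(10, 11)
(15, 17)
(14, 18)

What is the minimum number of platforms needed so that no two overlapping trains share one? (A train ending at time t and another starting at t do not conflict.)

3

The answer is the maximum number of intervals overlapping at any instant.
starts: [2, 3, 6, 9, 10, 13, 14, 15]
ends:   [3, 7, 7, 10, 11, 16, 17, 18]
s2→1 e3→0 s3→1 s6→2 e7→1 e7→0 s9→1 e10→0 s10→1 e11→0 s13→1 s14→2 s15→3  — peak 3.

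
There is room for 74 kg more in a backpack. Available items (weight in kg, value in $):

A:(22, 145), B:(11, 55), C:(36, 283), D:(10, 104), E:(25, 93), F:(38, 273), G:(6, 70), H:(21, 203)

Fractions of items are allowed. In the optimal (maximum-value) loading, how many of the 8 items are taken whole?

4

Greedy by value/weight ratio, highest first.
Ratios (sorted): G 11.67, D 10.40, H 9.67, C 7.86, F 7.18, A 6.59, B 5.00, E 3.72
take G (6 @ 70); take D (10 @ 104); take H (21 @ 203); take C (36 @ 283); take 1/38 of F → 7.18. Capacity used 74/74.
4 item(s) taken whole; one partial (take 1/38 of F).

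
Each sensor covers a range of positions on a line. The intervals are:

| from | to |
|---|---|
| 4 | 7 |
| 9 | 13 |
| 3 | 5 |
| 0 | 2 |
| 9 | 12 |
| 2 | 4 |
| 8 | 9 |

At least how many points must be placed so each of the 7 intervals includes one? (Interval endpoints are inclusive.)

Sort by right endpoint; whenever an interval is uncovered, place a point at its right end.
Sorted: [0,2] [2,4] [3,5] [4,7] [8,9] [9,12] [9,13]
{[0,2],[2,4]} hit by 2; {[3,5],[4,7]} hit by 5; {[8,9],[9,12],[9,13]} hit by 9.
Points: 2, 5, 9 (3 total).

3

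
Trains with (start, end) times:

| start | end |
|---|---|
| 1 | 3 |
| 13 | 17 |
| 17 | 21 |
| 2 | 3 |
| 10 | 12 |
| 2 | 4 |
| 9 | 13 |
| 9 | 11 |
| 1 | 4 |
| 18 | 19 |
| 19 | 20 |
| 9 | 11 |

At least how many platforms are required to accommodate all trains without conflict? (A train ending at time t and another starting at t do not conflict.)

4

starts: [1, 1, 2, 2, 9, 9, 9, 10, 13, 17, 18, 19]
ends:   [3, 3, 4, 4, 11, 11, 12, 13, 17, 19, 20, 21]
s1→1 s1→2 s2→3 s2→4  — peak 4.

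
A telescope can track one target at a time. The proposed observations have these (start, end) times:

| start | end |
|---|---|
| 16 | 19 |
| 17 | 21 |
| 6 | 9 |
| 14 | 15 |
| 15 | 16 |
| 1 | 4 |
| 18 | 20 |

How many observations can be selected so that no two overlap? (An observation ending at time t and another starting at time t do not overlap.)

Sort by end time and greedily take each interval whose start is ≥ the last chosen end.
Sorted by end: (1,4)  (6,9)  (14,15)  (15,16)  (16,19)  (18,20)  (17,21)
take (1,4); take (6,9); take (14,15); take (15,16); take (16,19); skip (18,20).
Selected 5 observations.

5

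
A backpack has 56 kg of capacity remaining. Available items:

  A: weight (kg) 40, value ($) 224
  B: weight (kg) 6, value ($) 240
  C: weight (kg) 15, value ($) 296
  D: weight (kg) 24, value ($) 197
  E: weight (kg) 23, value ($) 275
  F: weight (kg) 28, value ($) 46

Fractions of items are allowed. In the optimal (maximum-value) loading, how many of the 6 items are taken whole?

3

Order: B (240/6=40.00) > C (296/15=19.73) > E (275/23=11.96) > D (197/24=8.21) > A (224/40=5.60) > F (46/28=1.64)
Fill: take B (6 @ 240) → take C (15 @ 296) → take E (23 @ 275) → take 12/24 of D → 98.50; 56/56 used.
3 item(s) taken whole; one partial (take 12/24 of D).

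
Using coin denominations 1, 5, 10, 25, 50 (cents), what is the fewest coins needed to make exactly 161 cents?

Use the largest denomination that fits, subtract, and repeat.
161 = 3×50 + 1×10 + 1×1
Total coins = 3 + 1 + 1 = 5

5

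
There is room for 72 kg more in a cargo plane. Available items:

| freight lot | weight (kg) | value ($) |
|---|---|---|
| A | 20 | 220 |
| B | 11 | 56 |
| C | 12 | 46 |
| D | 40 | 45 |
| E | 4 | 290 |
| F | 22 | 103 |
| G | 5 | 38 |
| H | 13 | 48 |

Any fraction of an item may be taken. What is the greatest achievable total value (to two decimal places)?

Greedy by value/weight ratio, highest first.
Order: E (290/4=72.50) > A (220/20=11.00) > G (38/5=7.60) > B (56/11=5.09) > F (103/22=4.68) > C (46/12=3.83) > H (48/13=3.69) > D (45/40=1.12)
Fill: take E (4 @ 290) → take A (20 @ 220) → take G (5 @ 38) → take B (11 @ 56) → take F (22 @ 103) → take 10/12 of C → 38.33; 72/72 used.
Total value = 745.33

745.33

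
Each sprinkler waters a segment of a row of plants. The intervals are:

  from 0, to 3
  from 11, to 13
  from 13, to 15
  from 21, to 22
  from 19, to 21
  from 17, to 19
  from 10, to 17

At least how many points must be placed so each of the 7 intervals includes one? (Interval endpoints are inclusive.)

4

Process intervals by earliest right end; each time one isn't hit yet, stab at its right endpoint.
Sorted: [0,3] [11,13] [13,15] [10,17] [17,19] [19,21] [21,22]
{[0,3]} hit by 3; {[11,13],[13,15],[10,17]} hit by 13; {[17,19],[19,21]} hit by 19; {[21,22]} hit by 22.
Points: 3, 13, 19, 22 (4 total).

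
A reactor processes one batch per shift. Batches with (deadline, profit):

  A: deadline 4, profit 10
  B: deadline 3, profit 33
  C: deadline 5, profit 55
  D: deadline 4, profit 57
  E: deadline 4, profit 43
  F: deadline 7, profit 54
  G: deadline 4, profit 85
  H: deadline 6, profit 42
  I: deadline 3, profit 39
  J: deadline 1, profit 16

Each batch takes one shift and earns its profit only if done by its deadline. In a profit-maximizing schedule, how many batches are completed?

Sort by profit descending; place each in the latest free slot ≤ its deadline.
Profit order: G=85 D=57 C=55 F=54 E=43 H=42 I=39 B=33 J=16 A=10
Assign: G→slot 4, D→slot 3, C→slot 5, F→slot 7, E→slot 2, H→slot 6, I→slot 1, B skipped, J skipped, A skipped.
Slots: [1:I] [2:E] [3:D] [4:G] [5:C] [6:H] [7:F]
7 of 10 scheduled.

7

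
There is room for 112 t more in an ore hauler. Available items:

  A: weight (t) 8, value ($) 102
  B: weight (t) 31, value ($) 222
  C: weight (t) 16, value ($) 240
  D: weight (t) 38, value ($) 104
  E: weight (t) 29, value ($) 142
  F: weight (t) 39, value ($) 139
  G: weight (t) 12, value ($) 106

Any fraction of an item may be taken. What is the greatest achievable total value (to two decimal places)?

869.03

Sort by value per unit weight and fill in that order.
Order: C (240/16=15.00) > A (102/8=12.75) > G (106/12=8.83) > B (222/31=7.16) > E (142/29=4.90) > F (139/39=3.56) > D (104/38=2.74)
Fill: take C (16 @ 240) → take A (8 @ 102) → take G (12 @ 106) → take B (31 @ 222) → take E (29 @ 142) → take 16/39 of F → 57.03; 112/112 used.
Total value = 869.03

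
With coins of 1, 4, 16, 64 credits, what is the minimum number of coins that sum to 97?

Use the largest denomination that fits, subtract, and repeat.
97 = 1×64 + 2×16 + 1×1
Total coins = 1 + 2 + 1 = 4

4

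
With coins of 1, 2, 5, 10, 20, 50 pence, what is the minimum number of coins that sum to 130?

4

130 − 2×50→30 − 1×20→10 − 1×10→0
Total coins = 2 + 1 + 1 = 4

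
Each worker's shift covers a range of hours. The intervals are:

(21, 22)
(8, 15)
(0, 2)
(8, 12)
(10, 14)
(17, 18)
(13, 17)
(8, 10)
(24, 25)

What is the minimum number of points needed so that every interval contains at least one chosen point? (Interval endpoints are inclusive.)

5

Sort by right endpoint; whenever an interval is uncovered, place a point at its right end.
Sorted: [0,2] [8,10] [8,12] [10,14] [8,15] [13,17] [17,18] [21,22] [24,25]
{[0,2]} hit by 2; {[8,10],[8,12],[10,14],[8,15]} hit by 10; {[13,17],[17,18]} hit by 17; {[21,22]} hit by 22; {[24,25]} hit by 25.
Points: 2, 10, 17, 22, 25 (5 total).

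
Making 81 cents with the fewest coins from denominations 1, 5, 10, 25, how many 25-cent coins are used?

3

81 − 3×25→6 − 1×5→1 − 1×1→0
Count of 25: 3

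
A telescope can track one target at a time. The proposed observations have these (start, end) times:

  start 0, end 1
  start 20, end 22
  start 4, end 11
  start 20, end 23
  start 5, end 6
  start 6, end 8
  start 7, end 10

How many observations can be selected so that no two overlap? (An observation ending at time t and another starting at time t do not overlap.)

Sorted by end: (0,1)  (5,6)  (6,8)  (7,10)  (4,11)  (20,22)  (20,23)
take (0,1); take (5,6); take (6,8); take (20,22).
Selected 4 observations.

4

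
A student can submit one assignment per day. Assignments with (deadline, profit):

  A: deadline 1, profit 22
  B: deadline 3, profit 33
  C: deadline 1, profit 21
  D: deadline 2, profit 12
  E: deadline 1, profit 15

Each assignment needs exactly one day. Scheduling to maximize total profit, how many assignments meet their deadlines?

3

Sort by profit descending; place each in the latest free slot ≤ its deadline.
Profit order: B=33 A=22 C=21 E=15 D=12
Assign: B→slot 3, A→slot 1, C skipped, E skipped, D→slot 2.
Slots: [1:A] [2:D] [3:B]
3 of 5 scheduled.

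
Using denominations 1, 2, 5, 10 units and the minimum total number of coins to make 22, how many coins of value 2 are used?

22 − 2×10→2 − 1×2→0
Count of 2: 1

1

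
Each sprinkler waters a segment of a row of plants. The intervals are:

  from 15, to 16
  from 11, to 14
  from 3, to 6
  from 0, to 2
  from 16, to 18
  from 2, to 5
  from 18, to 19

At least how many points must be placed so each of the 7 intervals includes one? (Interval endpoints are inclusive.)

Process intervals by earliest right end; each time one isn't hit yet, stab at its right endpoint.
Sorted: [0,2] [2,5] [3,6] [11,14] [15,16] [16,18] [18,19]
{[0,2],[2,5]} hit by 2; {[3,6]} hit by 6; {[11,14]} hit by 14; {[15,16],[16,18]} hit by 16; {[18,19]} hit by 19.
Points: 2, 6, 14, 16, 19 (5 total).

5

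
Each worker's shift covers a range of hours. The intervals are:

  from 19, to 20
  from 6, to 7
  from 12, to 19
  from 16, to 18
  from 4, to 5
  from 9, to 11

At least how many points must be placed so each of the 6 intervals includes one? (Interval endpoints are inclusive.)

Process intervals by earliest right end; each time one isn't hit yet, stab at its right endpoint.
By right end: [4,5]  [6,7]  [9,11]  [16,18]  [12,19]  [19,20]
[4,5] uncovered → point at 5; [6,7] uncovered → point at 7; [9,11] uncovered → point at 11; [16,18] uncovered → point at 18; [19,20] uncovered → point at 20.
Points: 5, 7, 11, 18, 20 (5 total).

5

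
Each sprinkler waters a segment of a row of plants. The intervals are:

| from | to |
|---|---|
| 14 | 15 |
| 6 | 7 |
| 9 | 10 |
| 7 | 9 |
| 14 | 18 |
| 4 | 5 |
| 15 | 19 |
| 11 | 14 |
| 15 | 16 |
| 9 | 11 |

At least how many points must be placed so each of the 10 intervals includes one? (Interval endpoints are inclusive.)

5

By right end: [4,5]  [6,7]  [7,9]  [9,10]  [9,11]  [11,14]  [14,15]  [15,16]  [14,18]  [15,19]
[4,5] uncovered → point at 5; [6,7] uncovered → point at 7; [9,10] uncovered → point at 10; [11,14] uncovered → point at 14; [15,16] uncovered → point at 16.
Points: 5, 7, 10, 14, 16 (5 total).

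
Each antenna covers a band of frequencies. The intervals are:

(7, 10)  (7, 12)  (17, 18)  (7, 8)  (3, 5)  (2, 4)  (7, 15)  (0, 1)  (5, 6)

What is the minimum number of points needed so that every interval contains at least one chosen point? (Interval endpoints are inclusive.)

Sort by right endpoint; whenever an interval is uncovered, place a point at its right end.
Sorted: [0,1] [2,4] [3,5] [5,6] [7,8] [7,10] [7,12] [7,15] [17,18]
{[0,1]} hit by 1; {[2,4],[3,5]} hit by 4; {[5,6]} hit by 6; {[7,8],[7,10],[7,12],[7,15]} hit by 8; {[17,18]} hit by 18.
Points: 1, 4, 6, 8, 18 (5 total).

5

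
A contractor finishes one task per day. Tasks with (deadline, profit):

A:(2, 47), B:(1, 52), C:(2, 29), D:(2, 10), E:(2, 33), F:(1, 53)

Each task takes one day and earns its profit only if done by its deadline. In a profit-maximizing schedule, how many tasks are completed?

2

Profit order: F=53 B=52 A=47 E=33 C=29 D=10
Assign: F→slot 1, B skipped, A→slot 2, E skipped, C skipped, D skipped.
Slots: [1:F] [2:A]
2 of 6 scheduled.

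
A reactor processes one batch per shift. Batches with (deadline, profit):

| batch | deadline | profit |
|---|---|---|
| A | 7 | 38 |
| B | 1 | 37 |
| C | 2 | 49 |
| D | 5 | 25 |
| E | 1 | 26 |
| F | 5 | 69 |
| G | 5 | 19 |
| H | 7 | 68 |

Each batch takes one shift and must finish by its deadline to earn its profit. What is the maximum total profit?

305

Profit order: F=69 H=68 C=49 A=38 B=37 E=26 D=25 G=19
Assign: F→slot 5, H→slot 7, C→slot 2, A→slot 6, B→slot 1, E skipped, D→slot 4, G→slot 3.
Slots: [1:B] [2:C] [3:G] [4:D] [5:F] [6:A] [7:H]
Profit = 37 + 49 + 19 + 25 + 69 + 38 + 68 = 305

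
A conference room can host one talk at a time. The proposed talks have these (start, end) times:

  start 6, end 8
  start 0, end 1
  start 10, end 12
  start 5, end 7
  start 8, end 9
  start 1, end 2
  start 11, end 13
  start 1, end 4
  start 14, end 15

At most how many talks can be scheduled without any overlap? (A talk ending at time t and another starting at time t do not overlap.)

6

Order by finish time; keep every interval that doesn't clash with the previous kept one.
Sorted by end: (0,1)  (1,2)  (1,4)  (5,7)  (6,8)  (8,9)  (10,12)  (11,13)  (14,15)
take (0,1); take (1,2); take (5,7); take (8,9); take (10,12); take (14,15).
Selected 6 talks.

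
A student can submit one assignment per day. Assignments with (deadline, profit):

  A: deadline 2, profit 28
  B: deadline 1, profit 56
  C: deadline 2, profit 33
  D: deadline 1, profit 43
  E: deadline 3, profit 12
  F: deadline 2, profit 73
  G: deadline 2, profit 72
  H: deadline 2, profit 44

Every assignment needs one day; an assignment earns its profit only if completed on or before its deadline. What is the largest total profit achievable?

Profit order: F=73 G=72 B=56 H=44 D=43 C=33 A=28 E=12
Assign: F→slot 2, G→slot 1, B skipped, H skipped, D skipped, C skipped, A skipped, E→slot 3.
Slots: [1:G] [2:F] [3:E]
Profit = 72 + 73 + 12 = 157

157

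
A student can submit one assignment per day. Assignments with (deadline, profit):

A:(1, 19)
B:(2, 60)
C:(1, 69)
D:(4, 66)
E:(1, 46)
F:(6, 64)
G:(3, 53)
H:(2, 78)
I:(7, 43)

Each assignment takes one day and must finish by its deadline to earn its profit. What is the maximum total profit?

373

Sort by profit descending; place each in the latest free slot ≤ its deadline.
Profit order: H=78 C=69 D=66 F=64 B=60 G=53 E=46 I=43 A=19
Assign: H→slot 2, C→slot 1, D→slot 4, F→slot 6, B skipped, G→slot 3, E skipped, I→slot 7, A skipped.
Slots: [1:C] [2:H] [3:G] [4:D] [6:F] [7:I]
Profit = 69 + 78 + 53 + 66 + 64 + 43 = 373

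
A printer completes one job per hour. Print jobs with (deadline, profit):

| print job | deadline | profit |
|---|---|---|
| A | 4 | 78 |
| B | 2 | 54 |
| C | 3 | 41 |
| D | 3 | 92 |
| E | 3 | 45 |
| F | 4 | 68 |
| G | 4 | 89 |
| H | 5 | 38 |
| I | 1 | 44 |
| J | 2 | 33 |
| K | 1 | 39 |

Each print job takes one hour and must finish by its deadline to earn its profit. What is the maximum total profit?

365

Profit order: D=92 G=89 A=78 F=68 B=54 E=45 I=44 C=41 K=39 H=38 J=33
Assign: D→slot 3, G→slot 4, A→slot 2, F→slot 1, B skipped, E skipped, I skipped, C skipped, K skipped, H→slot 5, J skipped.
Slots: [1:F] [2:A] [3:D] [4:G] [5:H]
Profit = 68 + 78 + 92 + 89 + 38 = 365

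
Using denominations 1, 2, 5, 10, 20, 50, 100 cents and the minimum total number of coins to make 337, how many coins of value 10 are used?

1

Use the largest denomination that fits, subtract, and repeat.
337 = 3×100 + 1×20 + 1×10 + 1×5 + 1×2
Count of 10: 1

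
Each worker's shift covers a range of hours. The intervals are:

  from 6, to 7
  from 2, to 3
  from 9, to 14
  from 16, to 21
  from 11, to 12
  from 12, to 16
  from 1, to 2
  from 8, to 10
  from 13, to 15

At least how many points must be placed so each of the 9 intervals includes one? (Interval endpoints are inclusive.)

6

By right end: [1,2]  [2,3]  [6,7]  [8,10]  [11,12]  [9,14]  [13,15]  [12,16]  [16,21]
[1,2] uncovered → point at 2; [6,7] uncovered → point at 7; [8,10] uncovered → point at 10; [11,12] uncovered → point at 12; [13,15] uncovered → point at 15; [16,21] uncovered → point at 21.
Points: 2, 7, 10, 12, 15, 21 (6 total).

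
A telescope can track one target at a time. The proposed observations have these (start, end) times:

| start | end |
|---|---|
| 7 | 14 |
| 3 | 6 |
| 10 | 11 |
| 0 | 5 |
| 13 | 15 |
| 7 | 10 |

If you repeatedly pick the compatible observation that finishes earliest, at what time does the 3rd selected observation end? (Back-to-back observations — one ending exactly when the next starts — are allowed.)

11

Greedy by earliest finish: after sorting by end time, pick each interval compatible with the last pick.
Sorted by end: (0,5)  (3,6)  (7,10)  (10,11)  (7,14)  (13,15)
take (0,5); take (7,10); take (10,11); skip (7,14); take (13,15).
Selected: (0,5) (7,10) (10,11) (13,15)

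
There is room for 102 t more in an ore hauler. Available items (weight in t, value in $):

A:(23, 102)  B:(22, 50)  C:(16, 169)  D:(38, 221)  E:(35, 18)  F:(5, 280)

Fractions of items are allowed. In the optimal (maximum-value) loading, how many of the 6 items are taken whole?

Greedy by value/weight ratio, highest first.
Ratios (sorted): F 56.00, C 10.56, D 5.82, A 4.43, B 2.27, E 0.51
take F (5 @ 280); take C (16 @ 169); take D (38 @ 221); take A (23 @ 102); take 20/22 of B → 45.45. Capacity used 102/102.
4 item(s) taken whole; one partial (take 20/22 of B).

4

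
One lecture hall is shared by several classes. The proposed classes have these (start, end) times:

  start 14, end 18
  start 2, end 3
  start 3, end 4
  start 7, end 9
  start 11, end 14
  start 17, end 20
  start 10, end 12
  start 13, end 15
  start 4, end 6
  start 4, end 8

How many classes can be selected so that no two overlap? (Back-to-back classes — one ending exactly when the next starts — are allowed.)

Sorted by end: (2,3)  (3,4)  (4,6)  (4,8)  (7,9)  (10,12)  (11,14)  (13,15)  (14,18)  (17,20)
take (2,3); take (3,4); take (4,6); take (7,9); take (10,12); take (13,15); take (17,20).
Selected 7 classes.

7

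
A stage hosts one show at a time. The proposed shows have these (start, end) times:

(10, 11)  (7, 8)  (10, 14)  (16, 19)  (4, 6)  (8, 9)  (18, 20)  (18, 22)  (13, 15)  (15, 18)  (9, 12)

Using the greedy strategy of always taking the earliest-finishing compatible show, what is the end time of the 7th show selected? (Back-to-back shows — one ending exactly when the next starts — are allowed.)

20

By end time: (4,6), (7,8), (8,9), (10,11), (9,12), (10,14), (13,15), (15,18), (16,19), (18,20), (18,22).
Pick (4,6); next start ≥ 6 → (7,8); next start ≥ 8 → (8,9); next start ≥ 9 → (10,11); next start ≥ 11 → (13,15); next start ≥ 15 → (15,18); next start ≥ 18 → (18,20).
Selected: (4,6) (7,8) (8,9) (10,11) (13,15) (15,18) (18,20)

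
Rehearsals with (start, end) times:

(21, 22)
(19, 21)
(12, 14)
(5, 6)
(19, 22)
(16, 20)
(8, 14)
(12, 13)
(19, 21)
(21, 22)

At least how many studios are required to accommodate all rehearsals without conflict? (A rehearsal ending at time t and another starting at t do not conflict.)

4

starts: [5, 8, 12, 12, 16, 19, 19, 19, 21, 21]
ends:   [6, 13, 14, 14, 20, 21, 21, 22, 22, 22]
s5→1 e6→0 s8→1 s12→2 s12→3 e13→2 e14→1 e14→0 s16→1 s19→2 s19→3 s19→4  — peak 4.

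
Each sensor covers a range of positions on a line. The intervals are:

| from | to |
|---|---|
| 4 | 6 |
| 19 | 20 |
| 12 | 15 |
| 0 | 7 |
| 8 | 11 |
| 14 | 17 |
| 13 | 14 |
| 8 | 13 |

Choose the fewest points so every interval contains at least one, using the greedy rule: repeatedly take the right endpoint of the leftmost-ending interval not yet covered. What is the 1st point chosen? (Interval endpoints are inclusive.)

Sorted: [4,6] [0,7] [8,11] [8,13] [13,14] [12,15] [14,17] [19,20]
{[4,6],[0,7]} hit by 6; {[8,11],[8,13]} hit by 11; {[13,14],[12,15],[14,17]} hit by 14; {[19,20]} hit by 20.
Points: 6, 11, 14, 20 (4 total).

6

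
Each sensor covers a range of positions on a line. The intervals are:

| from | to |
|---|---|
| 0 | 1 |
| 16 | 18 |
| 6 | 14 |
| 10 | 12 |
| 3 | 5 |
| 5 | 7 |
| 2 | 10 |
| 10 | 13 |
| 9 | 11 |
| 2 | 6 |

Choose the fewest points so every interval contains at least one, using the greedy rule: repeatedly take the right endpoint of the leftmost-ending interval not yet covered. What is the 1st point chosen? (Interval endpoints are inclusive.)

By right end: [0,1]  [3,5]  [2,6]  [5,7]  [2,10]  [9,11]  [10,12]  [10,13]  [6,14]  [16,18]
[0,1] uncovered → point at 1; [3,5] uncovered → point at 5; [9,11] uncovered → point at 11; [16,18] uncovered → point at 18.
Points: 1, 5, 11, 18 (4 total).

1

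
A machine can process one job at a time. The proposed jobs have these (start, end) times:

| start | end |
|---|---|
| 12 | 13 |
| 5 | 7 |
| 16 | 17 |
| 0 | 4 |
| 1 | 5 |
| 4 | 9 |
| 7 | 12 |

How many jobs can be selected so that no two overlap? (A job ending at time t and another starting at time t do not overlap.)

5

Greedy by earliest finish: after sorting by end time, pick each interval compatible with the last pick.
By end time: (0,4), (1,5), (5,7), (4,9), (7,12), (12,13), (16,17).
Pick (0,4); next start ≥ 4 → (5,7); next start ≥ 7 → (7,12); next start ≥ 12 → (12,13); next start ≥ 13 → (16,17).
Selected 5 jobs.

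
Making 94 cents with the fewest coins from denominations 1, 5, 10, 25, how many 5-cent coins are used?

1

94 = 3×25 + 1×10 + 1×5 + 4×1
Count of 5: 1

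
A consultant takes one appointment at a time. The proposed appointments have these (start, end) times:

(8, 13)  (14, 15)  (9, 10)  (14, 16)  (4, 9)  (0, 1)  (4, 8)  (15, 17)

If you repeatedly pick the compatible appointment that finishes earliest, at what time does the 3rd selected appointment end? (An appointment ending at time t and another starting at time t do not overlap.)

By end time: (0,1), (4,8), (4,9), (9,10), (8,13), (14,15), (14,16), (15,17).
Pick (0,1); next start ≥ 1 → (4,8); next start ≥ 8 → (9,10); next start ≥ 10 → (14,15); next start ≥ 15 → (15,17).
Selected: (0,1) (4,8) (9,10) (14,15) (15,17)

10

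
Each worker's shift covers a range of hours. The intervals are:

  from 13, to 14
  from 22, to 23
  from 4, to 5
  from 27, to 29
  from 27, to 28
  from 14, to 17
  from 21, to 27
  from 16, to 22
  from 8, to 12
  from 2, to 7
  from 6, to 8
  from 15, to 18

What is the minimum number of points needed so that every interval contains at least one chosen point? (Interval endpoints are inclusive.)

By right end: [4,5]  [2,7]  [6,8]  [8,12]  [13,14]  [14,17]  [15,18]  [16,22]  [22,23]  [21,27]  [27,28]  [27,29]
[4,5] uncovered → point at 5; [6,8] uncovered → point at 8; [13,14] uncovered → point at 14; [15,18] uncovered → point at 18; [22,23] uncovered → point at 23; [27,28] uncovered → point at 28.
Points: 5, 8, 14, 18, 23, 28 (6 total).

6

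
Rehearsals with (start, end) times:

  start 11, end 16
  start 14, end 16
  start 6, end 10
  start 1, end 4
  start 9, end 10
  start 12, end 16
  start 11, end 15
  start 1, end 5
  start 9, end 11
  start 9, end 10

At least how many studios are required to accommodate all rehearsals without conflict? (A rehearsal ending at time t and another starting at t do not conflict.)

4

Events (time:±→running): 1:+→1 1:+→2 4:-→1 5:-→0 6:+→1 9:+→2 9:+→3 9:+→4 … peak 4.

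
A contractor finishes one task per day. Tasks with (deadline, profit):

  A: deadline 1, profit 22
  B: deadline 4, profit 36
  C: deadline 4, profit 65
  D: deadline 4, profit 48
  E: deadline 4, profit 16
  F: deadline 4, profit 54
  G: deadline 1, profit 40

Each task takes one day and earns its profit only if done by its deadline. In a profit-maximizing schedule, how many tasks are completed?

Profit order: C=65 F=54 D=48 G=40 B=36 A=22 E=16
Assign: C→slot 4, F→slot 3, D→slot 2, G→slot 1, B skipped, A skipped, E skipped.
Slots: [1:G] [2:D] [3:F] [4:C]
4 of 7 scheduled.

4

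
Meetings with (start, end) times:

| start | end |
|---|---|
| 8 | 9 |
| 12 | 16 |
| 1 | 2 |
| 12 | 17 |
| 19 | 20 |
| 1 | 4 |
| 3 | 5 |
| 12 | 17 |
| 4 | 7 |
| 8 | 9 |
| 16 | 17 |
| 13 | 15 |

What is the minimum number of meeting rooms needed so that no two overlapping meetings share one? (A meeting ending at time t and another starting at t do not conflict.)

4

starts: [1, 1, 3, 4, 8, 8, 12, 12, 12, 13, 16, 19]
ends:   [2, 4, 5, 7, 9, 9, 15, 16, 17, 17, 17, 20]
s1→1 s1→2 e2→1 s3→2 e4→1 s4→2 e5→1 e7→0 s8→1 s8→2 e9→1 e9→0 s12→1 s12→2 s12→3 s13→4  — peak 4.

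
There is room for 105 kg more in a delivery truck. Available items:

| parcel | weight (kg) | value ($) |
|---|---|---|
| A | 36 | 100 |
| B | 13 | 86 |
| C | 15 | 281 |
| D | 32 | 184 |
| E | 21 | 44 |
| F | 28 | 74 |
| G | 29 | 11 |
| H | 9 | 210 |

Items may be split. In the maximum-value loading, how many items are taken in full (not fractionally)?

Order: H (210/9=23.33) > C (281/15=18.73) > B (86/13=6.62) > D (184/32=5.75) > A (100/36=2.78) > F (74/28=2.64) > E (44/21=2.10) > G (11/29=0.38)
Fill: take H (9 @ 210) → take C (15 @ 281) → take B (13 @ 86) → take D (32 @ 184) → take A (36 @ 100); 105/105 used.
5 item(s) taken whole.

5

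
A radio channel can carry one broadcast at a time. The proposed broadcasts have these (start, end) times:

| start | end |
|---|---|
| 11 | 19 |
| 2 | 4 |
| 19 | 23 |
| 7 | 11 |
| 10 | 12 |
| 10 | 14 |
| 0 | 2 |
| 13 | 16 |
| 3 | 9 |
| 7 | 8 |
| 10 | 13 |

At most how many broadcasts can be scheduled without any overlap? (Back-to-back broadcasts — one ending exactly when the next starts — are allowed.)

6

By end time: (0,2), (2,4), (7,8), (3,9), (7,11), (10,12), (10,13), (10,14), (13,16), (11,19), (19,23).
Pick (0,2); next start ≥ 2 → (2,4); next start ≥ 4 → (7,8); next start ≥ 8 → (10,12); next start ≥ 12 → (13,16); next start ≥ 16 → (19,23).
Selected 6 broadcasts.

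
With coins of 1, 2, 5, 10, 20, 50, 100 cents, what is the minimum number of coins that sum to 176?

176 − 1×100→76 − 1×50→26 − 1×20→6 − 1×5→1 − 1×1→0
Total coins = 1 + 1 + 1 + 1 + 1 = 5

5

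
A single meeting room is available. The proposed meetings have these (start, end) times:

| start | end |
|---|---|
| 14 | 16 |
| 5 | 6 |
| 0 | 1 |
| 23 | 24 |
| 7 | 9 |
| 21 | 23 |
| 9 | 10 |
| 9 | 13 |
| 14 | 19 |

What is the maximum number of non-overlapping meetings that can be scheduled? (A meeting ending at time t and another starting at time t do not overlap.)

7

Sorted by end: (0,1)  (5,6)  (7,9)  (9,10)  (9,13)  (14,16)  (14,19)  (21,23)  (23,24)
take (0,1); take (5,6); take (7,9); take (9,10); take (14,16); take (21,23); take (23,24).
Selected 7 meetings.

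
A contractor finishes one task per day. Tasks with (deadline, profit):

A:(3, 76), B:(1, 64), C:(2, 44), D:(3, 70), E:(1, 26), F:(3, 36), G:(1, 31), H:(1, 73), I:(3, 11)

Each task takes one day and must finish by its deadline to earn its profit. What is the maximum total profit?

219

Sort by profit descending; place each in the latest free slot ≤ its deadline.
By profit: A(d3,76), H(d1,73), D(d3,70), B(d1,64), C(d2,44), F(d3,36), G(d1,31), E(d1,26), I(d3,11)
A→slot 3; H→slot 1; D→slot 2; B skipped; C skipped; F skipped; G skipped; E skipped; I skipped.
Profit = 73 + 70 + 76 = 219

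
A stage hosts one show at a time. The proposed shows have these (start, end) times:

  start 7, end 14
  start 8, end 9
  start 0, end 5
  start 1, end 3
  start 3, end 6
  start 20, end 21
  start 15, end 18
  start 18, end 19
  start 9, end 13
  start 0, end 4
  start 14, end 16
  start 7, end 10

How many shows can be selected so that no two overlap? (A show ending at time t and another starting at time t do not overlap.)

7

Order by finish time; keep every interval that doesn't clash with the previous kept one.
Sorted by end: (1,3)  (0,4)  (0,5)  (3,6)  (8,9)  (7,10)  (9,13)  (7,14)  (14,16)  (15,18)  (18,19)  (20,21)
take (1,3); take (3,6); take (8,9); skip (7,10); take (9,13); take (14,16); skip (15,18); take (18,19); take (20,21).
Selected 7 shows.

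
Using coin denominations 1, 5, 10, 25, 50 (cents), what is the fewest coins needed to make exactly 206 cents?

6

206 = 4×50 + 1×5 + 1×1
Total coins = 4 + 1 + 1 = 6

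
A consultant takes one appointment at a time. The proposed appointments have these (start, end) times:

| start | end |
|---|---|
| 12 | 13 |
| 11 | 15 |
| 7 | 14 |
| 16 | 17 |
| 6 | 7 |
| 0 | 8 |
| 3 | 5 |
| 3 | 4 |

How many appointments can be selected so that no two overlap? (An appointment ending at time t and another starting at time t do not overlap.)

By end time: (3,4), (3,5), (6,7), (0,8), (12,13), (7,14), (11,15), (16,17).
Pick (3,4); next start ≥ 4 → (6,7); next start ≥ 7 → (12,13); next start ≥ 13 → (16,17).
Selected 4 appointments.

4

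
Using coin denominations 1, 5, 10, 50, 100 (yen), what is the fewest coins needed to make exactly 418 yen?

Use the largest denomination that fits, subtract, and repeat.
418 − 4×100→18 − 1×10→8 − 1×5→3 − 3×1→0
Total coins = 4 + 1 + 1 + 3 = 9

9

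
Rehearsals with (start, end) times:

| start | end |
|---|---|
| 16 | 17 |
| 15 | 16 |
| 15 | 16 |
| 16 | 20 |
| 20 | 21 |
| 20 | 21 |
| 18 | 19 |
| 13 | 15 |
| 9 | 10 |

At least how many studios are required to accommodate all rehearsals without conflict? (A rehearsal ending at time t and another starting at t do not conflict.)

Events (time:±→running): 9:+→1 10:-→0 13:+→1 15:-→0 15:+→1 15:+→2 … peak 2.

2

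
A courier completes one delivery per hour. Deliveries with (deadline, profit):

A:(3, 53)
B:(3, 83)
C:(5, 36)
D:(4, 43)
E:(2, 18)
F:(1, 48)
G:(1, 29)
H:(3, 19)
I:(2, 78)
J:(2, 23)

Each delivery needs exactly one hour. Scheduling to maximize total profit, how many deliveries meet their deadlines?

Take jobs in profit order; each goes to the latest open slot no later than its deadline.
Profit order: B=83 I=78 A=53 F=48 D=43 C=36 G=29 J=23 H=19 E=18
Assign: B→slot 3, I→slot 2, A→slot 1, F skipped, D→slot 4, C→slot 5, G skipped, J skipped, H skipped, E skipped.
Slots: [1:A] [2:I] [3:B] [4:D] [5:C]
5 of 10 scheduled.

5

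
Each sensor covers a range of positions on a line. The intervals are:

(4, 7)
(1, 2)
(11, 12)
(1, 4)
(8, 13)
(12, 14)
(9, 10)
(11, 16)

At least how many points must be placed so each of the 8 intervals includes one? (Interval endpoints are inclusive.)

4

Sort by right endpoint; whenever an interval is uncovered, place a point at its right end.
By right end: [1,2]  [1,4]  [4,7]  [9,10]  [11,12]  [8,13]  [12,14]  [11,16]
[1,2] uncovered → point at 2; [4,7] uncovered → point at 7; [9,10] uncovered → point at 10; [11,12] uncovered → point at 12.
Points: 2, 7, 10, 12 (4 total).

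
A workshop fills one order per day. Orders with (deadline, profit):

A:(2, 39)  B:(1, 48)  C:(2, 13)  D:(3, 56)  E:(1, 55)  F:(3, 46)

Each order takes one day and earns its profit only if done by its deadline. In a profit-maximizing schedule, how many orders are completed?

3

By profit: D(d3,56), E(d1,55), B(d1,48), F(d3,46), A(d2,39), C(d2,13)
D→slot 3; E→slot 1; B skipped; F→slot 2; A skipped; C skipped.
3 of 6 scheduled.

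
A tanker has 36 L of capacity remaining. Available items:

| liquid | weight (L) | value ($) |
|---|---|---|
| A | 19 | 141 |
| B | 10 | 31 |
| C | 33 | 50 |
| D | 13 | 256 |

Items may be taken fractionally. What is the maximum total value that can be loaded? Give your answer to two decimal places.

409.40

Sort by value per unit weight and fill in that order.
Ratios (sorted): D 19.69, A 7.42, B 3.10, C 1.52
take D (13 @ 256); take A (19 @ 141); take 4/10 of B → 12.40. Capacity used 36/36.
Total value = 409.40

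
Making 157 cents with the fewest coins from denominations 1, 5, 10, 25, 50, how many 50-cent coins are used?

Use the largest denomination that fits, subtract, and repeat.
157 − 3×50→7 − 1×5→2 − 2×1→0
Count of 50: 3

3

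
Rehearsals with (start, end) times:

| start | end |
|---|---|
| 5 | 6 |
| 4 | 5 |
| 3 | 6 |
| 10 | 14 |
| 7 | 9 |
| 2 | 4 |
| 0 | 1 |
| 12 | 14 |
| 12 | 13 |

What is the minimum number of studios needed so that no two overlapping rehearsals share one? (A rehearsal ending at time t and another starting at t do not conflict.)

3

Count concurrent intervals with a sweep; the peak is the room count.
Events (time:±→running): 0:+→1 1:-→0 2:+→1 3:+→2 4:-→1 4:+→2 5:-→1 5:+→2 6:-→1 6:-→0 7:+→1 9:-→0 10:+→1 12:+→2 12:+→3 … peak 3.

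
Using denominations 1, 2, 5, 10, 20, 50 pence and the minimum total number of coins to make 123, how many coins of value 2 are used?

1

123 = 2×50 + 1×20 + 1×2 + 1×1
Count of 2: 1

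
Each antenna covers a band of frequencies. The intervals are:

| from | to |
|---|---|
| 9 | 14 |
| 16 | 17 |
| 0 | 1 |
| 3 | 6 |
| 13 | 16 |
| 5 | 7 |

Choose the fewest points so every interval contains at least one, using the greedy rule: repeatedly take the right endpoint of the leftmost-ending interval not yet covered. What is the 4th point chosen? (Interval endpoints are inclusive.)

Sort by right endpoint; whenever an interval is uncovered, place a point at its right end.
Sorted: [0,1] [3,6] [5,7] [9,14] [13,16] [16,17]
{[0,1]} hit by 1; {[3,6],[5,7]} hit by 6; {[9,14],[13,16]} hit by 14; {[16,17]} hit by 17.
Points: 1, 6, 14, 17 (4 total).

17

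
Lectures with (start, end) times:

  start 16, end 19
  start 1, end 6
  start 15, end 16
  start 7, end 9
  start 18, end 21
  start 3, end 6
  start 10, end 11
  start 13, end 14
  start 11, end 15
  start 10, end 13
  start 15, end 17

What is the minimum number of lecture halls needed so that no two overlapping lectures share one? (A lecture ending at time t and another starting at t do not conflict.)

Events (time:±→running): 1:+→1 3:+→2 … peak 2.

2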